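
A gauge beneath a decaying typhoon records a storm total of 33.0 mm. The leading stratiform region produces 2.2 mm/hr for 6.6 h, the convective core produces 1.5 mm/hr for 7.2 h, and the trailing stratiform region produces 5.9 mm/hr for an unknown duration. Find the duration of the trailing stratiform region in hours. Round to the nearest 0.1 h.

Known phases: 2.2 × 6.6 + 1.5 × 7.2 = 14.52 + 10.8 = 25.32 mm.
Remaining depth = 33.0 − 25.32 = 7.68 mm.
Duration = 7.68 / 5.9 = 1.3 h.

duration ≈ 1.3 h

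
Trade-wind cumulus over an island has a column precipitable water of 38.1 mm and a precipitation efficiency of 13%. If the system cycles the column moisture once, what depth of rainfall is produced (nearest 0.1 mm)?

rainfall ≈ 5.0 mm

Rainfall = ε × PW = 0.13 × 38.1 = 5.0 mm.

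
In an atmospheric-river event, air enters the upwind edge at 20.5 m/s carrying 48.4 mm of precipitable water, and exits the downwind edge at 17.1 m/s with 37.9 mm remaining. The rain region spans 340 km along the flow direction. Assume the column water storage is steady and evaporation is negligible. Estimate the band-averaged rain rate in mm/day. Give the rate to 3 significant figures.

R ≈ 87.4 mm/day

Column moisture flux per unit crosswind length is F = V × PW.
Inflow: F_in = 20.5 × 48.4 = 992.2 mm·m/s
Outflow: F_out = 17.1 × 37.9 = 648.09 mm·m/s
Steady-state rate R = (F_in − F_out)/L = (992.2 − 648.09) / 340000 m = 1.012e-03 mm/s.
R = 1.012e-03 × 3600 × 24 = 87.4 mm/day.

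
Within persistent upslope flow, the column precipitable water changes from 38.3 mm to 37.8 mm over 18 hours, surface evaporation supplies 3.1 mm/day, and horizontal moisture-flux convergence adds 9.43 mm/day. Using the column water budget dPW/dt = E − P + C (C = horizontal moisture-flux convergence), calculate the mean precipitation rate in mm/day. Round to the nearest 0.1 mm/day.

dPW/dt = (37.8 − 38.3) mm / (18/24 day) = -0.667 mm/day.
P = E + C − dPW/dt = 3.1 + (9.43) − (-0.667) = 13.2 mm/day.

P ≈ 13.2 mm/day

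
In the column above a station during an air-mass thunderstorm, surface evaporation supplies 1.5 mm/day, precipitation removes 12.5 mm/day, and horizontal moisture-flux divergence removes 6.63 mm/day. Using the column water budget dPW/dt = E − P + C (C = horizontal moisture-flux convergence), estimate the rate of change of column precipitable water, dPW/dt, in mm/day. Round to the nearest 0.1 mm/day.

dPW/dt ≈ -17.6 mm/day

dPW/dt = E − P + C = 1.5 − 12.5 + (-6.63) = -17.6 mm/day.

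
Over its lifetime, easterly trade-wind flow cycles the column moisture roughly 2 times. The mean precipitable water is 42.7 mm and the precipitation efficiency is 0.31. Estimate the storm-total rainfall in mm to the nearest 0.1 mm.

Each cycle deposits ε × PW = 0.31 × 42.7 = 13.237 mm.
Over 2 cycles: 2 × 13.237 = 26.5 mm.

rainfall ≈ 26.5 mm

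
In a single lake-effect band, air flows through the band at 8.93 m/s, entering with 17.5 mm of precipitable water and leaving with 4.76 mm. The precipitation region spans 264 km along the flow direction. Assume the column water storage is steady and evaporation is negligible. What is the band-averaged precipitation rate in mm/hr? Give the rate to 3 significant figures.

R ≈ 1.55 mm/hr

Column moisture flux per unit crosswind length is F = V × PW.
Inflow: F_in = 8.93 × 17.5 = 156.275 mm·m/s
Outflow: F_out = 8.93 × 4.76 = 42.5068 mm·m/s
Steady-state rate R = (F_in − F_out)/L = (156.275 − 42.5068) / 264000 m = 4.309e-04 mm/s.
R = 4.309e-04 × 3600 = 1.55 mm/hr.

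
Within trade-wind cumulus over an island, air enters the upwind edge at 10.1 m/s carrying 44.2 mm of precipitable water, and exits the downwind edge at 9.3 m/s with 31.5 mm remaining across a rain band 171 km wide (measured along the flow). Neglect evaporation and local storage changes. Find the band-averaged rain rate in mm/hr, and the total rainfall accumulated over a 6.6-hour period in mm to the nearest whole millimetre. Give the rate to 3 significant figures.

R ≈ 3.23 mm/hr; total ≈ 21 mm

Column moisture flux per unit crosswind length is F = V × PW.
Inflow: F_in = 10.1 × 44.2 = 446.42 mm·m/s
Outflow: F_out = 9.3 × 31.5 = 292.95 mm·m/s
Steady-state rate R = (F_in − F_out)/L = (446.42 − 292.95) / 171000 m = 8.975e-04 mm/s.
R = 8.975e-04 × 3600 = 3.23 mm/hr.
Over 6.6 h: total = 3.23 × 6.6 = 21.318 ≈ 21 mm.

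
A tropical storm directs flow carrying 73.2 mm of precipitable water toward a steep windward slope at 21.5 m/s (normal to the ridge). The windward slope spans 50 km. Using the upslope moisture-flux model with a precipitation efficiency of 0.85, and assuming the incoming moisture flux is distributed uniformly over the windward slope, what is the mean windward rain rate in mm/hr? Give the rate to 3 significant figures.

Incoming column moisture flux per unit ridge length: F = V × PW = 21.5 × 73.2 = 1573.8 mm·m/s.
Spread over the 50 km slope with efficiency ε = 0.85: R = ε·F/W = 0.85 × 1573.8 / 50000 m = 2.675e-02 mm/s.
R = 2.675e-02 × 3600 = 96.3 mm/hr.

R ≈ 96.3 mm/hr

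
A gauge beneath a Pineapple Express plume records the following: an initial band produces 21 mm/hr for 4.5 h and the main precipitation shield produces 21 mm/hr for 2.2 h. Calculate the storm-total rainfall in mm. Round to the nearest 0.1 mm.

total ≈ 140.7 mm

Total = Σ Rᵢ Δtᵢ = 21 × 4.5 + 21 × 2.2
      = 94.5 + 46.2 = 140.7 mm.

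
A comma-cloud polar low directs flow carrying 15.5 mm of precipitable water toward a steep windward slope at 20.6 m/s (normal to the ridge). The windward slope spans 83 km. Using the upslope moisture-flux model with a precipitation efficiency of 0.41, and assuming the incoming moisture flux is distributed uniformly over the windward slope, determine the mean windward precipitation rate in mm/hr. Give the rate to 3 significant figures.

Incoming column moisture flux per unit ridge length: F = V × PW = 20.6 × 15.5 = 319.3 mm·m/s.
Spread over the 83 km slope with efficiency ε = 0.41: R = ε·F/W = 0.41 × 319.3 / 83000 m = 1.577e-03 mm/s.
R = 1.577e-03 × 3600 = 5.68 mm/hr.

R ≈ 5.68 mm/hr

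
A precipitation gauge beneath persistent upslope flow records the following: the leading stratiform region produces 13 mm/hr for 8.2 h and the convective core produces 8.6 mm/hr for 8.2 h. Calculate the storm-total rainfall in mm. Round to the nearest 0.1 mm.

total ≈ 177.1 mm

Total = Σ Rᵢ Δtᵢ = 13 × 8.2 + 8.6 × 8.2
      = 106.6 + 70.52 = 177.1 mm.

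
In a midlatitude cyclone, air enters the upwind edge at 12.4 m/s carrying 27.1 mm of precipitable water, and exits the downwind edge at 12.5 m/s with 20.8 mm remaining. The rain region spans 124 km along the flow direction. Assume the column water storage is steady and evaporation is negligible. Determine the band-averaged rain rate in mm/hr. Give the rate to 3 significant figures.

R ≈ 2.21 mm/hr

Column moisture flux per unit crosswind length is F = V × PW.
Inflow: F_in = 12.4 × 27.1 = 336.04 mm·m/s
Outflow: F_out = 12.5 × 20.8 = 260 mm·m/s
Steady-state rate R = (F_in − F_out)/L = (336.04 − 260) / 124000 m = 6.132e-04 mm/s.
R = 6.132e-04 × 3600 = 2.21 mm/hr.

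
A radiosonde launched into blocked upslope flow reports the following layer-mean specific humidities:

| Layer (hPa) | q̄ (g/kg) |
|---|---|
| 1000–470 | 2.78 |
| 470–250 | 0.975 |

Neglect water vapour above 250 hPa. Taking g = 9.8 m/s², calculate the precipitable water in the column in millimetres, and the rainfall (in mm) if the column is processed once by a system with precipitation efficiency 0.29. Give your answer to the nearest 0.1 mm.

PW ≈ 17.2 mm; rainfall ≈ 5.0 mm

Precipitable water is the column-integrated vapour mass per unit area: PW = (1/g) Σ q̄ Δp, with q in kg/kg and Δp in Pa (1 kg/m² of water = 1 mm).
Layer 1000–470 hPa: Δp = 530 hPa = 53000 Pa, q̄ = 0.00278 kg/kg → 0.00278 × 53000 / 9.8 = 15.03 mm
Layer 470–250 hPa: Δp = 220 hPa = 22000 Pa, q̄ = 0.000975 kg/kg → 0.000975 × 22000 / 9.8 = 2.19 mm
PW = 15.03 + 2.19 = 17.22 ≈ 17.2 mm.
Rainfall = ε × PW = 0.29 × 17.2 = 5.0 mm.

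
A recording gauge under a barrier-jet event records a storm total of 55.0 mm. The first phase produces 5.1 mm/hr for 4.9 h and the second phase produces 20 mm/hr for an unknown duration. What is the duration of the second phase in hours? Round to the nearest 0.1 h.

duration ≈ 1.5 h

Known phases: 5.1 × 4.9 = 24.99 mm.
Remaining depth = 55.0 − 24.99 = 30.01 mm.
Duration = 30.01 / 20 = 1.5 h.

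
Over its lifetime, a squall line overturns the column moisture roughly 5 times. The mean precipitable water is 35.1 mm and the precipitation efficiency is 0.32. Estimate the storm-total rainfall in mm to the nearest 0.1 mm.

Each cycle deposits ε × PW = 0.32 × 35.1 = 11.232 mm.
Over 5 cycles: 5 × 11.232 = 56.2 mm.

rainfall ≈ 56.2 mm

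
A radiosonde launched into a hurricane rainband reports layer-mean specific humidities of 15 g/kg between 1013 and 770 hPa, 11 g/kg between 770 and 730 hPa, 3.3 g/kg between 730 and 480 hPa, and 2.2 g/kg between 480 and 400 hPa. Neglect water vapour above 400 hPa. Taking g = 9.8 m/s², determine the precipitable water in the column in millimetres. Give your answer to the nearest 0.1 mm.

PW ≈ 51.9 mm

Precipitable water is the column-integrated vapour mass per unit area: PW = (1/g) Σ q̄ Δp, with q in kg/kg and Δp in Pa (1 kg/m² of water = 1 mm).
Layer 1013–770 hPa: Δp = 243 hPa = 24300 Pa, q̄ = 0.015 kg/kg → 0.015 × 24300 / 9.8 = 37.19 mm
Layer 770–730 hPa: Δp = 40 hPa = 4000 Pa, q̄ = 0.011 kg/kg → 0.011 × 4000 / 9.8 = 4.49 mm
Layer 730–480 hPa: Δp = 250 hPa = 25000 Pa, q̄ = 0.0033 kg/kg → 0.0033 × 25000 / 9.8 = 8.42 mm
Layer 480–400 hPa: Δp = 80 hPa = 8000 Pa, q̄ = 0.0022 kg/kg → 0.0022 × 8000 / 9.8 = 1.80 mm
PW = 37.19 + 4.49 + 8.42 + 1.80 = 51.90 ≈ 51.9 mm.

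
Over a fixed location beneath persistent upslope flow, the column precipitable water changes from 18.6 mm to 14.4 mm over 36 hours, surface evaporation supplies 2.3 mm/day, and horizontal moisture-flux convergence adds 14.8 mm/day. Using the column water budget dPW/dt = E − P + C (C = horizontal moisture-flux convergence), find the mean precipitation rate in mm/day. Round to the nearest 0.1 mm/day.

P ≈ 19.9 mm/day

dPW/dt = (14.4 − 18.6) mm / (36/24 day) = -2.800 mm/day.
P = E + C − dPW/dt = 2.3 + (14.8) − (-2.800) = 19.9 mm/day.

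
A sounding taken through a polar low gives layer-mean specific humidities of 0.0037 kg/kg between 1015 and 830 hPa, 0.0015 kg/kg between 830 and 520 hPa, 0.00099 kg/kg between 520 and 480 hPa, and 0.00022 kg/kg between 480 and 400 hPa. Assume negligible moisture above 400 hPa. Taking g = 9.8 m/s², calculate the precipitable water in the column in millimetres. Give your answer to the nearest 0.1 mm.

PW ≈ 12.3 mm

Precipitable water is the column-integrated vapour mass per unit area: PW = (1/g) Σ q̄ Δp, with q in kg/kg and Δp in Pa (1 kg/m² of water = 1 mm).
Layer 1015–830 hPa: Δp = 185 hPa = 18500 Pa, q̄ = 0.0037 kg/kg → 0.0037 × 18500 / 9.8 = 6.98 mm
Layer 830–520 hPa: Δp = 310 hPa = 31000 Pa, q̄ = 0.0015 kg/kg → 0.0015 × 31000 / 9.8 = 4.74 mm
Layer 520–480 hPa: Δp = 40 hPa = 4000 Pa, q̄ = 0.00099 kg/kg → 0.00099 × 4000 / 9.8 = 0.40 mm
Layer 480–400 hPa: Δp = 80 hPa = 8000 Pa, q̄ = 0.00022 kg/kg → 0.00022 × 8000 / 9.8 = 0.18 mm
PW = 6.98 + 4.74 + 0.40 + 0.18 = 12.30 ≈ 12.3 mm.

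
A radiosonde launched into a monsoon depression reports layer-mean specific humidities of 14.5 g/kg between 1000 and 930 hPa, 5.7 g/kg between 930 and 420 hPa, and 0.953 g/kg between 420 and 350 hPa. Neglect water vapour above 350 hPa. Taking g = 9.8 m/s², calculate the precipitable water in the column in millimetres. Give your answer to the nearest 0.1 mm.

PW ≈ 40.7 mm

Precipitable water is the column-integrated vapour mass per unit area: PW = (1/g) Σ q̄ Δp, with q in kg/kg and Δp in Pa (1 kg/m² of water = 1 mm).
Layer 1000–930 hPa: Δp = 70 hPa = 7000 Pa, q̄ = 0.0145 kg/kg → 0.0145 × 7000 / 9.8 = 10.36 mm
Layer 930–420 hPa: Δp = 510 hPa = 51000 Pa, q̄ = 0.0057 kg/kg → 0.0057 × 51000 / 9.8 = 29.66 mm
Layer 420–350 hPa: Δp = 70 hPa = 7000 Pa, q̄ = 0.000953 kg/kg → 0.000953 × 7000 / 9.8 = 0.68 mm
PW = 10.36 + 29.66 + 0.68 = 40.70 ≈ 40.7 mm.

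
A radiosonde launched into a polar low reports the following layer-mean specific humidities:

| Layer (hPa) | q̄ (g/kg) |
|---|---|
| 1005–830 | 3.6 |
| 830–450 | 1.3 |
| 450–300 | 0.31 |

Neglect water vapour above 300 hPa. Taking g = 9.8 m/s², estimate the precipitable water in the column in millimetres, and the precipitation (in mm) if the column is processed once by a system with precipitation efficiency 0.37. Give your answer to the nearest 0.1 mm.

PW ≈ 11.9 mm; precipitation ≈ 4.4 mm

Precipitable water is the column-integrated vapour mass per unit area: PW = (1/g) Σ q̄ Δp, with q in kg/kg and Δp in Pa (1 kg/m² of water = 1 mm).
Layer 1005–830 hPa: Δp = 175 hPa = 17500 Pa, q̄ = 0.0036 kg/kg → 0.0036 × 17500 / 9.8 = 6.43 mm
Layer 830–450 hPa: Δp = 380 hPa = 38000 Pa, q̄ = 0.0013 kg/kg → 0.0013 × 38000 / 9.8 = 5.04 mm
Layer 450–300 hPa: Δp = 150 hPa = 15000 Pa, q̄ = 0.00031 kg/kg → 0.00031 × 15000 / 9.8 = 0.47 mm
PW = 6.43 + 5.04 + 0.47 = 11.94 ≈ 11.9 mm.
Precipitation = ε × PW = 0.37 × 11.9 = 4.4 mm.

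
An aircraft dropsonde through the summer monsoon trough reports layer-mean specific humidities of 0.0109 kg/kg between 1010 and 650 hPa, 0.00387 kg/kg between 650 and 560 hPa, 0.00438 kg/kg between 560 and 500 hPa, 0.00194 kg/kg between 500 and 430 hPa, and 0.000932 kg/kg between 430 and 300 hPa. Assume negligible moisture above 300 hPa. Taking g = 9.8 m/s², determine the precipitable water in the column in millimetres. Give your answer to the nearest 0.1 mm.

Precipitable water is the column-integrated vapour mass per unit area: PW = (1/g) Σ q̄ Δp, with q in kg/kg and Δp in Pa (1 kg/m² of water = 1 mm).
Layer 1010–650 hPa: Δp = 360 hPa = 36000 Pa, q̄ = 0.0109 kg/kg → 0.0109 × 36000 / 9.8 = 40.04 mm
Layer 650–560 hPa: Δp = 90 hPa = 9000 Pa, q̄ = 0.00387 kg/kg → 0.00387 × 9000 / 9.8 = 3.55 mm
Layer 560–500 hPa: Δp = 60 hPa = 6000 Pa, q̄ = 0.00438 kg/kg → 0.00438 × 6000 / 9.8 = 2.68 mm
Layer 500–430 hPa: Δp = 70 hPa = 7000 Pa, q̄ = 0.00194 kg/kg → 0.00194 × 7000 / 9.8 = 1.39 mm
Layer 430–300 hPa: Δp = 130 hPa = 13000 Pa, q̄ = 0.000932 kg/kg → 0.000932 × 13000 / 9.8 = 1.24 mm
PW = 40.04 + 3.55 + 2.68 + 1.39 + 1.24 = 48.90 ≈ 48.9 mm.

PW ≈ 48.9 mm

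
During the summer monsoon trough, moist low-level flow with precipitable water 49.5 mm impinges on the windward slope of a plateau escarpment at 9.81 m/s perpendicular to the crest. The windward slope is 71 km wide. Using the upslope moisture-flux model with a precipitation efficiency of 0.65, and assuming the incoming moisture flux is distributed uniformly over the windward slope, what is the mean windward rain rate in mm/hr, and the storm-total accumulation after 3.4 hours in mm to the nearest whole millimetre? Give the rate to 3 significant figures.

Incoming column moisture flux per unit ridge length: F = V × PW = 9.81 × 49.5 = 485.595 mm·m/s.
Spread over the 71 km slope with efficiency ε = 0.65: R = ε·F/W = 0.65 × 485.595 / 71000 m = 4.446e-03 mm/s.
R = 4.446e-03 × 3600 = 16.0 mm/hr.
Over 3.4 h: total = 16.0 × 3.4 = 54.4 ≈ 54 mm.

R ≈ 16.0 mm/hr; total ≈ 54 mm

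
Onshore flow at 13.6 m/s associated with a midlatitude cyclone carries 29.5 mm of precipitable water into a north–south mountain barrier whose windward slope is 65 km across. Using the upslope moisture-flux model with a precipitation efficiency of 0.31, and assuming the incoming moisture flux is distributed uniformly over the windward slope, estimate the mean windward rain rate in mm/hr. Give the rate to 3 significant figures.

R ≈ 6.89 mm/hr

Incoming column moisture flux per unit ridge length: F = V × PW = 13.6 × 29.5 = 401.2 mm·m/s.
Spread over the 65 km slope with efficiency ε = 0.31: R = ε·F/W = 0.31 × 401.2 / 65000 m = 1.913e-03 mm/s.
R = 1.913e-03 × 3600 = 6.89 mm/hr.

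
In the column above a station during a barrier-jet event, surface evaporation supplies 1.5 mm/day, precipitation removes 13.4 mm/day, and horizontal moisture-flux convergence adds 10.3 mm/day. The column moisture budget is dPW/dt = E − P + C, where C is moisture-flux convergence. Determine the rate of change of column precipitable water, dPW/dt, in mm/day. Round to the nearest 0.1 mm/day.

dPW/dt ≈ -1.6 mm/day

dPW/dt = E − P + C = 1.5 − 13.4 + (10.3) = -1.6 mm/day.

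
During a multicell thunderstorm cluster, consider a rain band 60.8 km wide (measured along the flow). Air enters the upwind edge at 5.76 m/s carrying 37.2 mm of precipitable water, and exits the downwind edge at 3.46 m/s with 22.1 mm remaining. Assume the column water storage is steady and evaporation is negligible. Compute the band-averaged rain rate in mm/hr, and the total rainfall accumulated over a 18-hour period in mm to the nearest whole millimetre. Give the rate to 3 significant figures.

Column moisture flux per unit crosswind length is F = V × PW.
Inflow: F_in = 5.76 × 37.2 = 214.272 mm·m/s
Outflow: F_out = 3.46 × 22.1 = 76.466 mm·m/s
Steady-state rate R = (F_in − F_out)/L = (214.272 − 76.466) / 60800 m = 2.267e-03 mm/s.
R = 2.267e-03 × 3600 = 8.16 mm/hr.
Over 18 h: total = 8.16 × 18 = 146.88 ≈ 147 mm.

R ≈ 8.16 mm/hr; total ≈ 147 mm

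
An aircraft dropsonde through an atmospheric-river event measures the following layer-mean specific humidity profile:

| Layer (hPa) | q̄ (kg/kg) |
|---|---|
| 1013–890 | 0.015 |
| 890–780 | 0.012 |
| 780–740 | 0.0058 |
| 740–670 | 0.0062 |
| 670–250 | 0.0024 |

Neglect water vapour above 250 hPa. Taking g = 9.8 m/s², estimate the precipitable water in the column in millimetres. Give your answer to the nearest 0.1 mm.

Precipitable water is the column-integrated vapour mass per unit area: PW = (1/g) Σ q̄ Δp, with q in kg/kg and Δp in Pa (1 kg/m² of water = 1 mm).
Layer 1013–890 hPa: Δp = 123 hPa = 12300 Pa, q̄ = 0.015 kg/kg → 0.015 × 12300 / 9.8 = 18.83 mm
Layer 890–780 hPa: Δp = 110 hPa = 11000 Pa, q̄ = 0.012 kg/kg → 0.012 × 11000 / 9.8 = 13.47 mm
Layer 780–740 hPa: Δp = 40 hPa = 4000 Pa, q̄ = 0.0058 kg/kg → 0.0058 × 4000 / 9.8 = 2.37 mm
Layer 740–670 hPa: Δp = 70 hPa = 7000 Pa, q̄ = 0.0062 kg/kg → 0.0062 × 7000 / 9.8 = 4.43 mm
Layer 670–250 hPa: Δp = 420 hPa = 42000 Pa, q̄ = 0.0024 kg/kg → 0.0024 × 42000 / 9.8 = 10.29 mm
PW = 18.83 + 13.47 + 2.37 + 4.43 + 10.29 = 49.39 ≈ 49.4 mm.

PW ≈ 49.4 mm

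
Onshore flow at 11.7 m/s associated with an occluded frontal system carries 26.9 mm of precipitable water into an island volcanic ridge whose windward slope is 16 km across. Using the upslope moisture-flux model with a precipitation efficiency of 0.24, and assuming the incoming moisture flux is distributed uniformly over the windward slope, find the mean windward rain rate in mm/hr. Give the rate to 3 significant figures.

Incoming column moisture flux per unit ridge length: F = V × PW = 11.7 × 26.9 = 314.73 mm·m/s.
Spread over the 16 km slope with efficiency ε = 0.24: R = ε·F/W = 0.24 × 314.73 / 16000 m = 4.721e-03 mm/s.
R = 4.721e-03 × 3600 = 17.0 mm/hr.

R ≈ 17.0 mm/hr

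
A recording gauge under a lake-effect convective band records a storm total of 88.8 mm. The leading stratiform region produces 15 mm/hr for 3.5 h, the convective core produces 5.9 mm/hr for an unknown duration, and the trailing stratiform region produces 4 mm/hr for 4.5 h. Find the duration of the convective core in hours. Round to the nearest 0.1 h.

Known phases: 15 × 3.5 + 4 × 4.5 = 52.5 + 18 = 70.5 mm.
Remaining depth = 88.8 − 70.5 = 18.3 mm.
Duration = 18.3 / 5.9 = 3.1 h.

duration ≈ 3.1 h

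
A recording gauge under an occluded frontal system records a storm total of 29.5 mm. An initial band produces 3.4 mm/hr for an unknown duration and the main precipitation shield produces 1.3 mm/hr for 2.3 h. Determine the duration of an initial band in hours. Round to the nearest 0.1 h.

duration ≈ 7.8 h

Known phases: 1.3 × 2.3 = 2.99 mm.
Remaining depth = 29.5 − 2.99 = 26.51 mm.
Duration = 26.51 / 3.4 = 7.8 h.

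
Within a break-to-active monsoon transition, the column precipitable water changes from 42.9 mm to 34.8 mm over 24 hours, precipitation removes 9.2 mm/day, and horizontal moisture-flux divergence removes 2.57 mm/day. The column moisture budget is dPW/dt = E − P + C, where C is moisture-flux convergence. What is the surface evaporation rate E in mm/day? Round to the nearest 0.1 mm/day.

dPW/dt = (34.8 − 42.9) mm / (24/24 day) = -8.100 mm/day.
E = dPW/dt + P − C = (-8.100) + 9.2 − (-2.57) = 3.7 mm/day.

E ≈ 3.7 mm/day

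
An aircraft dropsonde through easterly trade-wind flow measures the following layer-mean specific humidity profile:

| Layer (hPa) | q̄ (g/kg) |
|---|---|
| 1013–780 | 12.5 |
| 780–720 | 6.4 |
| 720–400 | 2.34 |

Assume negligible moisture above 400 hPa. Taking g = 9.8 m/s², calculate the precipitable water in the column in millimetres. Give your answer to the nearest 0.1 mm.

PW ≈ 41.3 mm

Precipitable water is the column-integrated vapour mass per unit area: PW = (1/g) Σ q̄ Δp, with q in kg/kg and Δp in Pa (1 kg/m² of water = 1 mm).
Layer 1013–780 hPa: Δp = 233 hPa = 23300 Pa, q̄ = 0.0125 kg/kg → 0.0125 × 23300 / 9.8 = 29.72 mm
Layer 780–720 hPa: Δp = 60 hPa = 6000 Pa, q̄ = 0.0064 kg/kg → 0.0064 × 6000 / 9.8 = 3.92 mm
Layer 720–400 hPa: Δp = 320 hPa = 32000 Pa, q̄ = 0.00234 kg/kg → 0.00234 × 32000 / 9.8 = 7.64 mm
PW = 29.72 + 3.92 + 7.64 = 41.28 ≈ 41.3 mm.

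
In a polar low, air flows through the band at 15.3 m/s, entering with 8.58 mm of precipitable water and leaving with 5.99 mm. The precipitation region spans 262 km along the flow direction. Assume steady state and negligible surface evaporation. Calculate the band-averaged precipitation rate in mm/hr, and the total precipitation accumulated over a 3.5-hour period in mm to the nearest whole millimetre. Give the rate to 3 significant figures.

Column moisture flux per unit crosswind length is F = V × PW.
Inflow: F_in = 15.3 × 8.58 = 131.274 mm·m/s
Outflow: F_out = 15.3 × 5.99 = 91.647 mm·m/s
Steady-state rate R = (F_in − F_out)/L = (131.274 − 91.647) / 262000 m = 1.512e-04 mm/s.
R = 1.512e-04 × 3600 = 0.544 mm/hr.
Over 3.5 h: total = 0.544 × 3.5 = 1.904 ≈ 2 mm.

R ≈ 0.544 mm/hr; total ≈ 2 mm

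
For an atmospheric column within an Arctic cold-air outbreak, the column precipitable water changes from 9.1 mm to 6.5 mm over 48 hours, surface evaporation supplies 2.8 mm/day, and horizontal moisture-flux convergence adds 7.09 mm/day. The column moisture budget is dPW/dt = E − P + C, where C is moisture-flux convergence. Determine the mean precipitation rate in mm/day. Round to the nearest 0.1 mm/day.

P ≈ 11.2 mm/day

dPW/dt = (6.5 − 9.1) mm / (48/24 day) = -1.300 mm/day.
P = E + C − dPW/dt = 2.8 + (7.09) − (-1.300) = 11.2 mm/day.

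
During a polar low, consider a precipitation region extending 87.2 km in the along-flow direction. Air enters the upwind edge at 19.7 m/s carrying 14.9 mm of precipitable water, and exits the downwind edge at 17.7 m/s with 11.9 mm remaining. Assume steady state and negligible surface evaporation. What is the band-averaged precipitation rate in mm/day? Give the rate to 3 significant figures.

Column moisture flux per unit crosswind length is F = V × PW.
Inflow: F_in = 19.7 × 14.9 = 293.53 mm·m/s
Outflow: F_out = 17.7 × 11.9 = 210.63 mm·m/s
Steady-state rate R = (F_in − F_out)/L = (293.53 − 210.63) / 87200 m = 9.507e-04 mm/s.
R = 9.507e-04 × 3600 × 24 = 82.1 mm/day.

R ≈ 82.1 mm/day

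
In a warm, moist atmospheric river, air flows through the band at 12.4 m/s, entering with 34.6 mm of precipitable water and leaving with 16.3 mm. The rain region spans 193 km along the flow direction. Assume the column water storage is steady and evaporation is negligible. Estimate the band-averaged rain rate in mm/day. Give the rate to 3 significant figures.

R ≈ 102 mm/day

Column moisture flux per unit crosswind length is F = V × PW.
Inflow: F_in = 12.4 × 34.6 = 429.04 mm·m/s
Outflow: F_out = 12.4 × 16.3 = 202.12 mm·m/s
Steady-state rate R = (F_in − F_out)/L = (429.04 − 202.12) / 193000 m = 1.176e-03 mm/s.
R = 1.176e-03 × 3600 × 24 = 102 mm/day.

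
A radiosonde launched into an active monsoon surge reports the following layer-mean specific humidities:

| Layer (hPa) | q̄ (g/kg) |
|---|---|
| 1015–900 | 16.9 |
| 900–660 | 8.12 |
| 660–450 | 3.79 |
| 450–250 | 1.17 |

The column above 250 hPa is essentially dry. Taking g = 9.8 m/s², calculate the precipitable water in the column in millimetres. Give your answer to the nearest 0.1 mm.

Precipitable water is the column-integrated vapour mass per unit area: PW = (1/g) Σ q̄ Δp, with q in kg/kg and Δp in Pa (1 kg/m² of water = 1 mm).
Layer 1015–900 hPa: Δp = 115 hPa = 11500 Pa, q̄ = 0.0169 kg/kg → 0.0169 × 11500 / 9.8 = 19.83 mm
Layer 900–660 hPa: Δp = 240 hPa = 24000 Pa, q̄ = 0.00812 kg/kg → 0.00812 × 24000 / 9.8 = 19.89 mm
Layer 660–450 hPa: Δp = 210 hPa = 21000 Pa, q̄ = 0.00379 kg/kg → 0.00379 × 21000 / 9.8 = 8.12 mm
Layer 450–250 hPa: Δp = 200 hPa = 20000 Pa, q̄ = 0.00117 kg/kg → 0.00117 × 20000 / 9.8 = 2.39 mm
PW = 19.83 + 19.89 + 8.12 + 2.39 = 50.23 ≈ 50.2 mm.

PW ≈ 50.2 mm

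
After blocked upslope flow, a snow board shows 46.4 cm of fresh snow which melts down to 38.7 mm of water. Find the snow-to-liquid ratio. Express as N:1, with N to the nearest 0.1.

Ratio = snow depth / SWE = 464 mm / 38.7 mm = 12.0, i.e. 12.0:1.

ratio ≈ 12.0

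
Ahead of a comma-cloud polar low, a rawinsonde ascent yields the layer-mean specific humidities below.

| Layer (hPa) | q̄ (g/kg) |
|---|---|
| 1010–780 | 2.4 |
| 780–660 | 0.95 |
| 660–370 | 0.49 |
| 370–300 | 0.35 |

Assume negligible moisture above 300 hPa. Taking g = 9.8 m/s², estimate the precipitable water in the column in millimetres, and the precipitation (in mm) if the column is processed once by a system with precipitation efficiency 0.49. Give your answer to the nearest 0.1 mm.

Precipitable water is the column-integrated vapour mass per unit area: PW = (1/g) Σ q̄ Δp, with q in kg/kg and Δp in Pa (1 kg/m² of water = 1 mm).
Layer 1010–780 hPa: Δp = 230 hPa = 23000 Pa, q̄ = 0.0024 kg/kg → 0.0024 × 23000 / 9.8 = 5.63 mm
Layer 780–660 hPa: Δp = 120 hPa = 12000 Pa, q̄ = 0.00095 kg/kg → 0.00095 × 12000 / 9.8 = 1.16 mm
Layer 660–370 hPa: Δp = 290 hPa = 29000 Pa, q̄ = 0.00049 kg/kg → 0.00049 × 29000 / 9.8 = 1.45 mm
Layer 370–300 hPa: Δp = 70 hPa = 7000 Pa, q̄ = 0.00035 kg/kg → 0.00035 × 7000 / 9.8 = 0.25 mm
PW = 5.63 + 1.16 + 1.45 + 0.25 = 8.49 ≈ 8.5 mm.
Precipitation = ε × PW = 0.49 × 8.5 = 4.2 mm.

PW ≈ 8.5 mm; precipitation ≈ 4.2 mm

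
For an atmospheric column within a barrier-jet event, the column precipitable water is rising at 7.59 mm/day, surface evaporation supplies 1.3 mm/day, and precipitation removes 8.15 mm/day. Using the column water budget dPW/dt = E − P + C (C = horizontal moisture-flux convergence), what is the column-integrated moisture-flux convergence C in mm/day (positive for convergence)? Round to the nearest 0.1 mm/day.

C ≈ 14.4 mm/day

dPW/dt = +7.59 mm/day.
C = dPW/dt − E + P = (+7.59) − 1.3 + 8.15 = 14.4 mm/day.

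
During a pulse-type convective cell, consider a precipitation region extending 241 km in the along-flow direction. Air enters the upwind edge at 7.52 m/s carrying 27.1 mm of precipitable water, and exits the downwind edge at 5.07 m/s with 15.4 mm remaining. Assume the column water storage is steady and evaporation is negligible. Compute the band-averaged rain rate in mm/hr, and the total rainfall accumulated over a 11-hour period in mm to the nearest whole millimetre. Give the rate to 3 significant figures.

Column moisture flux per unit crosswind length is F = V × PW.
Inflow: F_in = 7.52 × 27.1 = 203.792 mm·m/s
Outflow: F_out = 5.07 × 15.4 = 78.078 mm·m/s
Steady-state rate R = (F_in − F_out)/L = (203.792 − 78.078) / 241000 m = 5.216e-04 mm/s.
R = 5.216e-04 × 3600 = 1.88 mm/hr.
Over 11 h: total = 1.88 × 11 = 20.68 ≈ 21 mm.

R ≈ 1.88 mm/hr; total ≈ 21 mm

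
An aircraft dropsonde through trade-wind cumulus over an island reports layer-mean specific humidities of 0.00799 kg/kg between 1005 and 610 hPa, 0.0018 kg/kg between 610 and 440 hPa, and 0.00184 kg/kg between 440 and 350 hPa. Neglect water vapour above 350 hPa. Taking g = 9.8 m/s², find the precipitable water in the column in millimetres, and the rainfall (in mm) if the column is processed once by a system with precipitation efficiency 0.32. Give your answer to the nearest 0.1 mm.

PW ≈ 37.0 mm; rainfall ≈ 11.8 mm

Precipitable water is the column-integrated vapour mass per unit area: PW = (1/g) Σ q̄ Δp, with q in kg/kg and Δp in Pa (1 kg/m² of water = 1 mm).
Layer 1005–610 hPa: Δp = 395 hPa = 39500 Pa, q̄ = 0.00799 kg/kg → 0.00799 × 39500 / 9.8 = 32.20 mm
Layer 610–440 hPa: Δp = 170 hPa = 17000 Pa, q̄ = 0.0018 kg/kg → 0.0018 × 17000 / 9.8 = 3.12 mm
Layer 440–350 hPa: Δp = 90 hPa = 9000 Pa, q̄ = 0.00184 kg/kg → 0.00184 × 9000 / 9.8 = 1.69 mm
PW = 32.20 + 3.12 + 1.69 = 37.01 ≈ 37.0 mm.
Rainfall = ε × PW = 0.32 × 37.0 = 11.8 mm.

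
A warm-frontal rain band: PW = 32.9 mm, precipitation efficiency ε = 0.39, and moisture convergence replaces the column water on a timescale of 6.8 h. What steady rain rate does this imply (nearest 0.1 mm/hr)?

R ≈ 1.9 mm/hr

Each overturning extracts ε × PW = 0.39 × 32.9 = 12.831 mm.
Rate = ε·PW / τ = 12.831 / 6.8 h = 1.9 mm/hr.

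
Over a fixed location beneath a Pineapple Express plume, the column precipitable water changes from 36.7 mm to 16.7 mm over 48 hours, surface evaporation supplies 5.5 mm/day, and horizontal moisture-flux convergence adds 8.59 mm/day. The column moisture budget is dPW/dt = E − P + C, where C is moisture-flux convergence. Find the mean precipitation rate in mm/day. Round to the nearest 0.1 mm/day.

dPW/dt = (16.7 − 36.7) mm / (48/24 day) = -10.000 mm/day.
P = E + C − dPW/dt = 5.5 + (8.59) − (-10.000) = 24.1 mm/day.

P ≈ 24.1 mm/day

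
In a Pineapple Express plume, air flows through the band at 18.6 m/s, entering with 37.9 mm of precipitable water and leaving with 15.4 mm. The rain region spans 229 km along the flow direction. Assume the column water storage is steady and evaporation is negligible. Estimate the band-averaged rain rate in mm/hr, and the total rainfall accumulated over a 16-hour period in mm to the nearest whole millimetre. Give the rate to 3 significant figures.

Column moisture flux per unit crosswind length is F = V × PW.
Inflow: F_in = 18.6 × 37.9 = 704.94 mm·m/s
Outflow: F_out = 18.6 × 15.4 = 286.44 mm·m/s
Steady-state rate R = (F_in − F_out)/L = (704.94 − 286.44) / 229000 m = 1.828e-03 mm/s.
R = 1.828e-03 × 3600 = 6.58 mm/hr.
Over 16 h: total = 6.58 × 16 = 105.28 ≈ 105 mm.

R ≈ 6.58 mm/hr; total ≈ 105 mm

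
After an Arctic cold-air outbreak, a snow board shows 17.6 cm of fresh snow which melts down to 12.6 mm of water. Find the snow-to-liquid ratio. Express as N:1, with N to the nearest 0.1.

Ratio = snow depth / SWE = 176 mm / 12.6 mm = 14.0, i.e. 14.0:1.

ratio ≈ 14.0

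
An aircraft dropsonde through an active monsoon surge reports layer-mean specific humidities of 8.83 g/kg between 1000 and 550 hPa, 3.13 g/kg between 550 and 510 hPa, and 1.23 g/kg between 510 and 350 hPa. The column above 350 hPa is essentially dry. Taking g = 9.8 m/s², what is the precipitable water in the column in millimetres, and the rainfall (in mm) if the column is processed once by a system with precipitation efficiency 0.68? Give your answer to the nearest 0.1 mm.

PW ≈ 43.8 mm; rainfall ≈ 29.8 mm

Precipitable water is the column-integrated vapour mass per unit area: PW = (1/g) Σ q̄ Δp, with q in kg/kg and Δp in Pa (1 kg/m² of water = 1 mm).
Layer 1000–550 hPa: Δp = 450 hPa = 45000 Pa, q̄ = 0.00883 kg/kg → 0.00883 × 45000 / 9.8 = 40.55 mm
Layer 550–510 hPa: Δp = 40 hPa = 4000 Pa, q̄ = 0.00313 kg/kg → 0.00313 × 4000 / 9.8 = 1.28 mm
Layer 510–350 hPa: Δp = 160 hPa = 16000 Pa, q̄ = 0.00123 kg/kg → 0.00123 × 16000 / 9.8 = 2.01 mm
PW = 40.55 + 1.28 + 2.01 = 43.84 ≈ 43.8 mm.
Rainfall = ε × PW = 0.68 × 43.8 = 29.8 mm.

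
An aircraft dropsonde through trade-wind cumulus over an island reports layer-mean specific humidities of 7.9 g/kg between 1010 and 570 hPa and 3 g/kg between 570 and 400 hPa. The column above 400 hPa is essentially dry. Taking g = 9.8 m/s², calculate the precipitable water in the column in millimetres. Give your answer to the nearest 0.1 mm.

PW ≈ 40.7 mm

Precipitable water is the column-integrated vapour mass per unit area: PW = (1/g) Σ q̄ Δp, with q in kg/kg and Δp in Pa (1 kg/m² of water = 1 mm).
Layer 1010–570 hPa: Δp = 440 hPa = 44000 Pa, q̄ = 0.0079 kg/kg → 0.0079 × 44000 / 9.8 = 35.47 mm
Layer 570–400 hPa: Δp = 170 hPa = 17000 Pa, q̄ = 0.003 kg/kg → 0.003 × 17000 / 9.8 = 5.20 mm
PW = 35.47 + 5.20 = 40.67 ≈ 40.7 mm.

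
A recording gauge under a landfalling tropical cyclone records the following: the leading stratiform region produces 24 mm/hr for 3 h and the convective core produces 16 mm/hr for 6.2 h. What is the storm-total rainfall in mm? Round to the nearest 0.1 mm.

Total = Σ Rᵢ Δtᵢ = 24 × 3 + 16 × 6.2
      = 72 + 99.2 = 171.2 mm.

total ≈ 171.2 mm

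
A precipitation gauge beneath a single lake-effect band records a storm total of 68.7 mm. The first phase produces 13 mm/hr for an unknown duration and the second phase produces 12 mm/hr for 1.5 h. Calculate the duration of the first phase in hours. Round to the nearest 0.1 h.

duration ≈ 3.9 h

Known phases: 12 × 1.5 = 18 mm.
Remaining depth = 68.7 − 18 = 50.7 mm.
Duration = 50.7 / 13 = 3.9 h.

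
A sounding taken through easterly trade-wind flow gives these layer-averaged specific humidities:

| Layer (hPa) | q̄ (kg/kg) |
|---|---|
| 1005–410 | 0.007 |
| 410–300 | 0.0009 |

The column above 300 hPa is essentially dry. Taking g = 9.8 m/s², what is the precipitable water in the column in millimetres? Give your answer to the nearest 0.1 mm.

PW ≈ 43.5 mm

Precipitable water is the column-integrated vapour mass per unit area: PW = (1/g) Σ q̄ Δp, with q in kg/kg and Δp in Pa (1 kg/m² of water = 1 mm).
Layer 1005–410 hPa: Δp = 595 hPa = 59500 Pa, q̄ = 0.007 kg/kg → 0.007 × 59500 / 9.8 = 42.50 mm
Layer 410–300 hPa: Δp = 110 hPa = 11000 Pa, q̄ = 0.0009 kg/kg → 0.0009 × 11000 / 9.8 = 1.01 mm
PW = 42.50 + 1.01 = 43.51 ≈ 43.5 mm.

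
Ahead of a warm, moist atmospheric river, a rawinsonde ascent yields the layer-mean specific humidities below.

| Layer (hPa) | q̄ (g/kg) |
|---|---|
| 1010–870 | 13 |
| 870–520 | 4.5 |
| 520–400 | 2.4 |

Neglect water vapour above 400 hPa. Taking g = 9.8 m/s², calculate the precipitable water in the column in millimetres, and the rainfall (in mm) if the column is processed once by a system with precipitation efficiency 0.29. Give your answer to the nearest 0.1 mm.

PW ≈ 37.6 mm; rainfall ≈ 10.9 mm

Precipitable water is the column-integrated vapour mass per unit area: PW = (1/g) Σ q̄ Δp, with q in kg/kg and Δp in Pa (1 kg/m² of water = 1 mm).
Layer 1010–870 hPa: Δp = 140 hPa = 14000 Pa, q̄ = 0.013 kg/kg → 0.013 × 14000 / 9.8 = 18.57 mm
Layer 870–520 hPa: Δp = 350 hPa = 35000 Pa, q̄ = 0.0045 kg/kg → 0.0045 × 35000 / 9.8 = 16.07 mm
Layer 520–400 hPa: Δp = 120 hPa = 12000 Pa, q̄ = 0.0024 kg/kg → 0.0024 × 12000 / 9.8 = 2.94 mm
PW = 18.57 + 16.07 + 2.94 = 37.58 ≈ 37.6 mm.
Rainfall = ε × PW = 0.29 × 37.6 = 10.9 mm.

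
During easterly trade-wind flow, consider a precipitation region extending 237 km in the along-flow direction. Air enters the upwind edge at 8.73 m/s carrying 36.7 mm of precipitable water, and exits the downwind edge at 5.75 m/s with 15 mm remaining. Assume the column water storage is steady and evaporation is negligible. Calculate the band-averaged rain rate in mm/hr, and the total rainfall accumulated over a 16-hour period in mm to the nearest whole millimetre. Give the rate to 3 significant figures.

Column moisture flux per unit crosswind length is F = V × PW.
Inflow: F_in = 8.73 × 36.7 = 320.391 mm·m/s
Outflow: F_out = 5.75 × 15 = 86.25 mm·m/s
Steady-state rate R = (F_in − F_out)/L = (320.391 − 86.25) / 237000 m = 9.879e-04 mm/s.
R = 9.879e-04 × 3600 = 3.56 mm/hr.
Over 16 h: total = 3.56 × 16 = 56.96 ≈ 57 mm.

R ≈ 3.56 mm/hr; total ≈ 57 mm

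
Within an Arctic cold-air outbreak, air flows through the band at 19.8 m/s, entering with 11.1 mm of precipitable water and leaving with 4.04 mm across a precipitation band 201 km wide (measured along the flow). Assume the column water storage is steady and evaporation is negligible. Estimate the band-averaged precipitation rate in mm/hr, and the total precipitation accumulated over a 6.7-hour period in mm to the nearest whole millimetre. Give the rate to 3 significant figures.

Column moisture flux per unit crosswind length is F = V × PW.
Inflow: F_in = 19.8 × 11.1 = 219.78 mm·m/s
Outflow: F_out = 19.8 × 4.04 = 79.992 mm·m/s
Steady-state rate R = (F_in − F_out)/L = (219.78 − 79.992) / 201000 m = 6.955e-04 mm/s.
R = 6.955e-04 × 3600 = 2.50 mm/hr.
Over 6.7 h: total = 2.50 × 6.7 = 16.75 ≈ 17 mm.

R ≈ 2.50 mm/hr; total ≈ 17 mm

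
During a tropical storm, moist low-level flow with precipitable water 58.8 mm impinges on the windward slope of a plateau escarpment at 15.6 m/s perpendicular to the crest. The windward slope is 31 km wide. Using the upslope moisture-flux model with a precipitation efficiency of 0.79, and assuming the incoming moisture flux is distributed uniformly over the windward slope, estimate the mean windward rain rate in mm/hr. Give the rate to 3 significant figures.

Incoming column moisture flux per unit ridge length: F = V × PW = 15.6 × 58.8 = 917.28 mm·m/s.
Spread over the 31 km slope with efficiency ε = 0.79: R = ε·F/W = 0.79 × 917.28 / 31000 m = 2.338e-02 mm/s.
R = 2.338e-02 × 3600 = 84.2 mm/hr.

R ≈ 84.2 mm/hr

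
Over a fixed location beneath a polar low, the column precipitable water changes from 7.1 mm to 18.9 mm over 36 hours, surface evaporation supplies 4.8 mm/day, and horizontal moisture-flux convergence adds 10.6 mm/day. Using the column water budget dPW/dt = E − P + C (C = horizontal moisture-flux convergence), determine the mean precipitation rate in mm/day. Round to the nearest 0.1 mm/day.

P ≈ 7.5 mm/day

dPW/dt = (18.9 − 7.1) mm / (36/24 day) = +7.867 mm/day.
P = E + C − dPW/dt = 4.8 + (10.6) − (+7.867) = 7.5 mm/day.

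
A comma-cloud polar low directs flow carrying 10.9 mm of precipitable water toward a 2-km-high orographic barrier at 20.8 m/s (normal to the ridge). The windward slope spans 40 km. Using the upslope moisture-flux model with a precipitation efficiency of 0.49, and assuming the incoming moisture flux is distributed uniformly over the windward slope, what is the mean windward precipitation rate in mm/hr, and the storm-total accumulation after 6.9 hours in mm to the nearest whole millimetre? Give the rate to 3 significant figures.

Incoming column moisture flux per unit ridge length: F = V × PW = 20.8 × 10.9 = 226.72 mm·m/s.
Spread over the 40 km slope with efficiency ε = 0.49: R = ε·F/W = 0.49 × 226.72 / 40000 m = 2.777e-03 mm/s.
R = 2.777e-03 × 3600 = 10.0 mm/hr.
Over 6.9 h: total = 10.0 × 6.9 = 69 mm.

R ≈ 10.0 mm/hr; total ≈ 69 mm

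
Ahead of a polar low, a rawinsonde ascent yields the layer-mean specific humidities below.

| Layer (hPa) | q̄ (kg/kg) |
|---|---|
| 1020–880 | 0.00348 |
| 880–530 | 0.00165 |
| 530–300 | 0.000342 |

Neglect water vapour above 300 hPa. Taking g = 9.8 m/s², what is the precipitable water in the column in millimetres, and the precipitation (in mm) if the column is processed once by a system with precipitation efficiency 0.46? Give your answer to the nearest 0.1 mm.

Precipitable water is the column-integrated vapour mass per unit area: PW = (1/g) Σ q̄ Δp, with q in kg/kg and Δp in Pa (1 kg/m² of water = 1 mm).
Layer 1020–880 hPa: Δp = 140 hPa = 14000 Pa, q̄ = 0.00348 kg/kg → 0.00348 × 14000 / 9.8 = 4.97 mm
Layer 880–530 hPa: Δp = 350 hPa = 35000 Pa, q̄ = 0.00165 kg/kg → 0.00165 × 35000 / 9.8 = 5.89 mm
Layer 530–300 hPa: Δp = 230 hPa = 23000 Pa, q̄ = 0.000342 kg/kg → 0.000342 × 23000 / 9.8 = 0.80 mm
PW = 4.97 + 5.89 + 0.80 = 11.66 ≈ 11.7 mm.
Precipitation = ε × PW = 0.46 × 11.7 = 5.4 mm.

PW ≈ 11.7 mm; precipitation ≈ 5.4 mm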